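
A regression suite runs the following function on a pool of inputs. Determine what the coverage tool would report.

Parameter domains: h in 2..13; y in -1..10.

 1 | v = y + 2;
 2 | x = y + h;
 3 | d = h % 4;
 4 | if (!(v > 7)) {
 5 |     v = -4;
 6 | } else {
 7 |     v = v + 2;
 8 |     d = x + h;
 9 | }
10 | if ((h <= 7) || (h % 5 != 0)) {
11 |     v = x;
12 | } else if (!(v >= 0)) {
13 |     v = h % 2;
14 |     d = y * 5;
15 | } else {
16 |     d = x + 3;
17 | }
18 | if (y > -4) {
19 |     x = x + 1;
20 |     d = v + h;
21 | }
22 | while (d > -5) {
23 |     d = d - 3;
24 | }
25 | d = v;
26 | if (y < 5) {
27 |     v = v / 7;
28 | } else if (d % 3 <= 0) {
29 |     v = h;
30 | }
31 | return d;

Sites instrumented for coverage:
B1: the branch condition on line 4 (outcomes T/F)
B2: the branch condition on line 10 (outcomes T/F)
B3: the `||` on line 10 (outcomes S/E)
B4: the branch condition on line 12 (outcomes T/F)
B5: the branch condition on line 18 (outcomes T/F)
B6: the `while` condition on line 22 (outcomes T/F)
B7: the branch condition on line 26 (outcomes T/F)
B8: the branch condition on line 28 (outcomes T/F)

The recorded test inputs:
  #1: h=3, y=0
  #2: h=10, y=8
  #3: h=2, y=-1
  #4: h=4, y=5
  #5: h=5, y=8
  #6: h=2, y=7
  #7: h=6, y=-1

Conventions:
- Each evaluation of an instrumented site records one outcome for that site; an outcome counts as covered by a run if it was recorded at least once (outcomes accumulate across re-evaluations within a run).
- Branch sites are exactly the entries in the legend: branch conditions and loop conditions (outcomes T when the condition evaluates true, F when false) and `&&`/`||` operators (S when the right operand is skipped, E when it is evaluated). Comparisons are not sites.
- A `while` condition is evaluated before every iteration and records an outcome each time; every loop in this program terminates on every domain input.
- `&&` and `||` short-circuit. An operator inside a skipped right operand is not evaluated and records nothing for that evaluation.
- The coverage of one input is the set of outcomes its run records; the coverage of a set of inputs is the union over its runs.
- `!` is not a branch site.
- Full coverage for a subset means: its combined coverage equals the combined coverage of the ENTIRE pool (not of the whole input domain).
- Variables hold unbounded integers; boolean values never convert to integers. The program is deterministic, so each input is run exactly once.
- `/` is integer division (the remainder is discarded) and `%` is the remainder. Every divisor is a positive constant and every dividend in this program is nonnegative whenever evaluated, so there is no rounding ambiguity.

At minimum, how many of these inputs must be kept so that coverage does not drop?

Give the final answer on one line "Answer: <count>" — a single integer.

#1 (h=3, y=0) -> covered: B1=T, B2=T, B3=S, B5=T, B6=T, B6=F, B7=T
#2 (h=10, y=8) -> covered: B1=F, B2=F, B3=E, B4=F, B5=T, B6=T, B6=F, B7=F, B8=T
#3 (h=2, y=-1) -> covered: B1=T, B2=T, B3=S, B5=T, B6=T, B6=F, B7=T
#4 (h=4, y=5) -> covered: B1=T, B2=T, B3=S, B5=T, B6=T, B6=F, B7=F, B8=T
#5 (h=5, y=8) -> covered: B1=F, B2=T, B3=S, B5=T, B6=T, B6=F, B7=F, B8=F
#6 (h=2, y=7) -> covered: B1=F, B2=T, B3=S, B5=T, B6=T, B6=F, B7=F, B8=T
#7 (h=6, y=-1) -> covered: B1=T, B2=T, B3=S, B5=T, B6=T, B6=F, B7=T
pool-wide coverage (14 outcomes): B1=T, B1=F, B2=T, B2=F, B3=S, B3=E, B4=F, B5=T, B6=T, B6=F, B7=T, B7=F, B8=T, B8=F
size 1 is not enough: best union over all size-1 subsets is 9/14
size 2 is not enough: best union over all size-2 subsets is 13/14
size 3: inputs {1, 2, 5} cover all 14 outcomes, and no lexicographically smaller subset of this size does

Answer: 3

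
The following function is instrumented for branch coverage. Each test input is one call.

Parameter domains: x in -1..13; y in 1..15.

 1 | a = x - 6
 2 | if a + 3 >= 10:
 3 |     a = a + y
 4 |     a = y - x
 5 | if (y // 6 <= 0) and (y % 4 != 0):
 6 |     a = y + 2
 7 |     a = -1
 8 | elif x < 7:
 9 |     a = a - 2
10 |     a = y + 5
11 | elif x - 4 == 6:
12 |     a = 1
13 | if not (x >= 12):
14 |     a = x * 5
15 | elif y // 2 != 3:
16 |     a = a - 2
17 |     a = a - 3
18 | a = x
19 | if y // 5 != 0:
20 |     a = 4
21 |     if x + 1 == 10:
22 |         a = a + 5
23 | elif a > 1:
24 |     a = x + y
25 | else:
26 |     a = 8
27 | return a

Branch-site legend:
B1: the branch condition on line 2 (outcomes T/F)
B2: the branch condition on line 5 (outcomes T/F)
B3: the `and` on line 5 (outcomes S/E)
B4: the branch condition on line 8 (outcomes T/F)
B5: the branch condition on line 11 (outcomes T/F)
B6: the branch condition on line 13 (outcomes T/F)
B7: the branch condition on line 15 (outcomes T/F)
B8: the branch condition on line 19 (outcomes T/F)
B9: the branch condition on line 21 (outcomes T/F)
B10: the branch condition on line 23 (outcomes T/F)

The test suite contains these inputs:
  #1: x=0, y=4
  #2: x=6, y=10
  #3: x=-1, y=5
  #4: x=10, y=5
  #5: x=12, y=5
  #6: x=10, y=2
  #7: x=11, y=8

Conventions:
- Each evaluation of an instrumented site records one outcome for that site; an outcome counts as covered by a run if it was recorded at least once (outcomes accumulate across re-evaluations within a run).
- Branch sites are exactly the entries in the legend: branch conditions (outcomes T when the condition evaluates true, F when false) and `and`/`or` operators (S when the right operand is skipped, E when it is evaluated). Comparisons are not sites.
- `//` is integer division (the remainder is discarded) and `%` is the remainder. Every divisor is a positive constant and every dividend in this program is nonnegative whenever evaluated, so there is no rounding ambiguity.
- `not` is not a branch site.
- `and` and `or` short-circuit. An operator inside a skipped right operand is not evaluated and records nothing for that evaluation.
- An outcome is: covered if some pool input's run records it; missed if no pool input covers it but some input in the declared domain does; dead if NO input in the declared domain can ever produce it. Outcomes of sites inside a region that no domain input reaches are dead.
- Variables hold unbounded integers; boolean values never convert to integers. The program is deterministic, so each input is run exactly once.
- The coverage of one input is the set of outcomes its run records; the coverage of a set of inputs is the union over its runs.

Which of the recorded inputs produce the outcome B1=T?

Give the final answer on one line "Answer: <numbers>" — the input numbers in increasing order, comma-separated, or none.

input #1 (x=0, y=4): misses B1=T
input #2 (x=6, y=10): misses B1=T
input #3 (x=-1, y=5): misses B1=T
input #4 (x=10, y=5): misses B1=T
input #5 (x=12, y=5): misses B1=T
input #6 (x=10, y=2): misses B1=T
input #7 (x=11, y=8): misses B1=T

Answer: none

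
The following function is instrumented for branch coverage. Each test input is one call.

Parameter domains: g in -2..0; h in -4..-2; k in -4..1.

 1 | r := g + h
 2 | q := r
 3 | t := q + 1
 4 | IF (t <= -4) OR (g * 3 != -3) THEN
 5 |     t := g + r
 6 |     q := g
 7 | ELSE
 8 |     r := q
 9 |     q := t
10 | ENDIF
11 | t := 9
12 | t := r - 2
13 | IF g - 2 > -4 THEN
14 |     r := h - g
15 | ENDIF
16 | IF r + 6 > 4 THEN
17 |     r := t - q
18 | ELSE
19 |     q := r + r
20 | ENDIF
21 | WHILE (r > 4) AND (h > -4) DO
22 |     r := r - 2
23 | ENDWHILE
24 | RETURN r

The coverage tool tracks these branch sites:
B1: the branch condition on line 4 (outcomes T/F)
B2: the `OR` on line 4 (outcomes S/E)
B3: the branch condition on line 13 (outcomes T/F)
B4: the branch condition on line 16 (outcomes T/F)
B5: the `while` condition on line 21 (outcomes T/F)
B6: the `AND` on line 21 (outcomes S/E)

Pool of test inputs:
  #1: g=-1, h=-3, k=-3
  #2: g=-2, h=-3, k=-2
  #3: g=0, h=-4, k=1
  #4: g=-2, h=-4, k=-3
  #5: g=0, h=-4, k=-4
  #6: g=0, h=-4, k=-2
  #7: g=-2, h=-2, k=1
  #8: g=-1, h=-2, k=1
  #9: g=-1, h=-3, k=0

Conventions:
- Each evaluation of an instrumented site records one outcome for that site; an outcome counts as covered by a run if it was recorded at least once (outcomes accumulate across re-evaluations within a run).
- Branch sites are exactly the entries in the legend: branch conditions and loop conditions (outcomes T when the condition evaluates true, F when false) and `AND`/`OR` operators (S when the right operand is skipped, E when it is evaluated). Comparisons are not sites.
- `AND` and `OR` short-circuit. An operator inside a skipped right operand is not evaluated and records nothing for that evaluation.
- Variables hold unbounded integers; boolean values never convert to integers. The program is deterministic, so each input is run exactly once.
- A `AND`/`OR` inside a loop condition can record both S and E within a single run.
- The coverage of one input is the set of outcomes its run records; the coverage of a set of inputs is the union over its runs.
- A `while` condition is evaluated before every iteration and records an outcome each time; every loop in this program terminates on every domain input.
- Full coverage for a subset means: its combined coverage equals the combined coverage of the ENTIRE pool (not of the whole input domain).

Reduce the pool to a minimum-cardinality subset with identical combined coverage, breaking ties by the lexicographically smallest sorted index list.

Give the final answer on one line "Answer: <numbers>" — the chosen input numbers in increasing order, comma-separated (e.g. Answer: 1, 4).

run #1 (g=-1, h=-3, k=-3) runs B2->E, B1->F, B3->T, B4->F, B6->S, B5->F; records B1=F, B2=E, B3=T, B4=F, B5=F, B6=S
run #2 (g=-2, h=-3, k=-2) runs B2->S, B1->T, B3->F, B4->F, B6->S, B5->F; records B1=T, B2=S, B3=F, B4=F, B5=F, B6=S
run #3 (g=0, h=-4, k=1) runs B2->E, B1->T, B3->T, B4->F, B6->S, B5->F; records B1=T, B2=E, B3=T, B4=F, B5=F, B6=S
run #4 (g=-2, h=-4, k=-3) runs B2->S, B1->T, B3->F, B4->F, B6->S, B5->F; records B1=T, B2=S, B3=F, B4=F, B5=F, B6=S
run #5 (g=0, h=-4, k=-4) runs B2->E, B1->T, B3->T, B4->F, B6->S, B5->F; records B1=T, B2=E, B3=T, B4=F, B5=F, B6=S
run #6 (g=0, h=-4, k=-2) runs B2->E, B1->T, B3->T, B4->F, B6->S, B5->F; records B1=T, B2=E, B3=T, B4=F, B5=F, B6=S
run #7 (g=-2, h=-2, k=1) runs B2->E, B1->T, B3->F, B4->F, B6->S, B5->F; records B1=T, B2=E, B3=F, B4=F, B5=F, B6=S
run #8 (g=-1, h=-2, k=1) runs B2->E, B1->F, B3->T, B4->T, B6->S, B5->F; records B1=F, B2=E, B3=T, B4=T, B5=F, B6=S
run #9 (g=-1, h=-3, k=0) runs B2->E, B1->F, B3->T, B4->F, B6->S, B5->F; records B1=F, B2=E, B3=T, B4=F, B5=F, B6=S
the full pool covers 10 outcomes: B1=T, B1=F, B2=S, B2=E, B3=T, B3=F, B4=T, B4=F, B5=F, B6=S
size 1 is not enough: best union over all size-1 subsets is 6/10
size 2: inputs {2, 8} cover all 10 outcomes, and no lexicographically smaller subset of this size does

Answer: 2, 8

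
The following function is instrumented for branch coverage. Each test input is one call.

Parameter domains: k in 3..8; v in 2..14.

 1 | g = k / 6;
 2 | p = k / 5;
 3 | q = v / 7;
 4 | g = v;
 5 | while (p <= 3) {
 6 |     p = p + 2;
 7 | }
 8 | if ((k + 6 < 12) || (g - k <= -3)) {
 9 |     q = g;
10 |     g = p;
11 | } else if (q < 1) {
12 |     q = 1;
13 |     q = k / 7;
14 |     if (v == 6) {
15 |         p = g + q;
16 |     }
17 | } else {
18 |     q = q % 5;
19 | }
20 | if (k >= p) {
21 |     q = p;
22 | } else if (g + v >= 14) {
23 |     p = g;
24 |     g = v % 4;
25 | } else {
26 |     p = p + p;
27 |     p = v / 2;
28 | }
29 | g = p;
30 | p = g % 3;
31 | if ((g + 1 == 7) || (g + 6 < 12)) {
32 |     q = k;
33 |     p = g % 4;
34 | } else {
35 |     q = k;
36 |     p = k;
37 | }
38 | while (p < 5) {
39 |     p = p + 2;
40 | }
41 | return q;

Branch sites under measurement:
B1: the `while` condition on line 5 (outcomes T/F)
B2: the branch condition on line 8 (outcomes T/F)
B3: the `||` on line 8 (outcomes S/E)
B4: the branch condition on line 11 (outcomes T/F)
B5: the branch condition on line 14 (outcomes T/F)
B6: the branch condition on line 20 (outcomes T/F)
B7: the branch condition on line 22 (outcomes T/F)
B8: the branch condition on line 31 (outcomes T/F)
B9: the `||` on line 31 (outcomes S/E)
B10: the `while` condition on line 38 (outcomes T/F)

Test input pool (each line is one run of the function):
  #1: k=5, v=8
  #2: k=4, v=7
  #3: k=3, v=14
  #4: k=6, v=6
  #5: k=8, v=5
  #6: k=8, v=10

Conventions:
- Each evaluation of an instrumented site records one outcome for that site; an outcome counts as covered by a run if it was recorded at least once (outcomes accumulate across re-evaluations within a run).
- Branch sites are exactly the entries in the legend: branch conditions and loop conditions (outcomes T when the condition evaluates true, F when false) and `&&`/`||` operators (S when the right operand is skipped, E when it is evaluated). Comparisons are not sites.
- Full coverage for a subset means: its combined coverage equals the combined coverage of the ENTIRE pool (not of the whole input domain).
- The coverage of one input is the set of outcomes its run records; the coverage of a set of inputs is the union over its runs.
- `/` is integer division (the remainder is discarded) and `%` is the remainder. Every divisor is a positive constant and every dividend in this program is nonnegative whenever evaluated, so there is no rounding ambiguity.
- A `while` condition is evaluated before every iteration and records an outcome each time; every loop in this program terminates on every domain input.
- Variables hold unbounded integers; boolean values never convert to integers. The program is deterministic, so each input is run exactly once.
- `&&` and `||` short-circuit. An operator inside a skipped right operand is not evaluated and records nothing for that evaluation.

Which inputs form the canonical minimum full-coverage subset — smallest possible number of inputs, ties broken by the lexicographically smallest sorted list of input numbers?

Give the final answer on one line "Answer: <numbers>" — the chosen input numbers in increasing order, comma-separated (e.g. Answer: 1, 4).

input #1 (k=5, v=8): covers B1=T, B1=F, B2=T, B3=S, B6=T, B8=T, B9=E, B10=T, B10=F
input #2 (k=4, v=7): covers B1=T, B1=F, B2=T, B3=S, B6=T, B8=T, B9=E, B10=T, B10=F
input #3 (k=3, v=14): covers B1=T, B1=F, B2=T, B3=S, B6=F, B7=T, B8=T, B9=E, B10=T, B10=F
input #4 (k=6, v=6): covers B1=T, B1=F, B2=F, B3=E, B4=T, B5=T, B6=T, B8=T, B9=S, B10=T, B10=F
input #5 (k=8, v=5): covers B1=T, B1=F, B2=T, B3=E, B6=T, B8=T, B9=E, B10=T, B10=F
input #6 (k=8, v=10): covers B1=T, B1=F, B2=F, B3=E, B4=F, B6=T, B8=T, B9=E, B10=T, B10=F
the full pool covers 17 outcomes: B1=T, B1=F, B2=T, B2=F, B3=S, B3=E, B4=T, B4=F, B5=T, B6=T, B6=F, B7=T, B8=T, B9=S, B9=E, B10=T, B10=F
size 1 is not enough: best union over all size-1 subsets is 11/17
size 2 is not enough: best union over all size-2 subsets is 16/17
size 3: inputs {3, 4, 6} cover all 17 outcomes, and no lexicographically smaller subset of this size does

Answer: 3, 4, 6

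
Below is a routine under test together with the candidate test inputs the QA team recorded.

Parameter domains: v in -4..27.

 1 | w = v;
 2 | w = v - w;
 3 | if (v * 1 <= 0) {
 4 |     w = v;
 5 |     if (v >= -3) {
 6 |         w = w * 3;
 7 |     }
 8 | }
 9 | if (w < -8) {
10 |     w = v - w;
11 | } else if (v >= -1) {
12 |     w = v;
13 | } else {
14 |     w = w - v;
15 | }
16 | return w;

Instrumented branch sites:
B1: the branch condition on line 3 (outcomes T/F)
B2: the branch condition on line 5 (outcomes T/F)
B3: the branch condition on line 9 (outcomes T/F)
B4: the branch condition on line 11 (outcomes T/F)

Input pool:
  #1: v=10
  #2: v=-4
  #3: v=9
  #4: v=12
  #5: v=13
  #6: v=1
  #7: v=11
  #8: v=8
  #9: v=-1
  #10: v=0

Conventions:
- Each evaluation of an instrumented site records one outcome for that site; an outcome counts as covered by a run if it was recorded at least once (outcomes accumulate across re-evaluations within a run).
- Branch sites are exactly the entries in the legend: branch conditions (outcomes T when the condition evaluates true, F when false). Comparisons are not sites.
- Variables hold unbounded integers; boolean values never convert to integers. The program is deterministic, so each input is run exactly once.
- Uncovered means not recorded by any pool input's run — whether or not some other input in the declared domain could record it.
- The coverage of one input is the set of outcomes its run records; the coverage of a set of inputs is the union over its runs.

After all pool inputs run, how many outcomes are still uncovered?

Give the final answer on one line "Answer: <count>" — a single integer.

run #1 (v=10) runs B1->F, B3->F, B4->T; records B1=F, B3=F, B4=T
run #2 (v=-4) runs B1->T, B2->F, B3->F, B4->F; records B1=T, B2=F, B3=F, B4=F
run #3 (v=9) runs B1->F, B3->F, B4->T; records B1=F, B3=F, B4=T
run #4 (v=12) runs B1->F, B3->F, B4->T; records B1=F, B3=F, B4=T
run #5 (v=13) runs B1->F, B3->F, B4->T; records B1=F, B3=F, B4=T
run #6 (v=1) runs B1->F, B3->F, B4->T; records B1=F, B3=F, B4=T
run #7 (v=11) runs B1->F, B3->F, B4->T; records B1=F, B3=F, B4=T
run #8 (v=8) runs B1->F, B3->F, B4->T; records B1=F, B3=F, B4=T
run #9 (v=-1) runs B1->T, B2->T, B3->F, B4->T; records B1=T, B2=T, B3=F, B4=T
run #10 (v=0) runs B1->T, B2->T, B3->F, B4->T; records B1=T, B2=T, B3=F, B4=T
union over the pool: B1=T, B1=F, B2=T, B2=F, B3=F, B4=T, B4=F
uncovered (1 of 8): B3=T

Answer: 1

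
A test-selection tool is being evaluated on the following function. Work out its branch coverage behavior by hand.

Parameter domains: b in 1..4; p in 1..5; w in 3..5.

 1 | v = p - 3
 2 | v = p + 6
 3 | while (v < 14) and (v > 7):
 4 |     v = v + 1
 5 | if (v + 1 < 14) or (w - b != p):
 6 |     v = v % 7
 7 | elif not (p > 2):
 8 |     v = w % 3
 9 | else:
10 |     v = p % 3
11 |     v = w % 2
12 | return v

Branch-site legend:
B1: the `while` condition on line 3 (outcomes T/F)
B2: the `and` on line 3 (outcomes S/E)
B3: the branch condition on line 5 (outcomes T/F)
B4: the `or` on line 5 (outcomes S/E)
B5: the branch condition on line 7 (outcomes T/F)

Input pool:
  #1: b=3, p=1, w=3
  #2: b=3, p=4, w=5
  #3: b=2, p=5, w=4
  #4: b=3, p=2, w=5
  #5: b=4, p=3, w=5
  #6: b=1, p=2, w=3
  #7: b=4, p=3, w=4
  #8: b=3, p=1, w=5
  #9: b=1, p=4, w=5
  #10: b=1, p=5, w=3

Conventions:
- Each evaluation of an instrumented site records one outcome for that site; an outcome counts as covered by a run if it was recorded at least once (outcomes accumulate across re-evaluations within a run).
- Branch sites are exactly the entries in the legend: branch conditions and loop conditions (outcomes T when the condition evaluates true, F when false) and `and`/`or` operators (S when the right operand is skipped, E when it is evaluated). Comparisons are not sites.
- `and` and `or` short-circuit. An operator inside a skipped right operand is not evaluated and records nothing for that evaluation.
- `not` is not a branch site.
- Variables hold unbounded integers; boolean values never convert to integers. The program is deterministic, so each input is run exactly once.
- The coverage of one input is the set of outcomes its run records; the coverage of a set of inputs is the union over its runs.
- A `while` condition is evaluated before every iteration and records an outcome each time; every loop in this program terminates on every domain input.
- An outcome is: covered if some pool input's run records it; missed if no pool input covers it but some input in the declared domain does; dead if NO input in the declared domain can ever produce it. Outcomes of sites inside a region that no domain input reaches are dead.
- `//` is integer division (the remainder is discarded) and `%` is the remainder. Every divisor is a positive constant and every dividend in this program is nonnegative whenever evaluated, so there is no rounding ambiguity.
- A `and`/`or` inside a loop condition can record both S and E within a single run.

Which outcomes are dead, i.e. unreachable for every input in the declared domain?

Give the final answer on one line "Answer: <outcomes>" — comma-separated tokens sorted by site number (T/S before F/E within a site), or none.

checking every outcome against all 60 domain inputs:
  reachable outcomes have witnesses, e.g. B1=T (e.g. b=1, p=2, w=3), B1=F (e.g. b=1, p=1, w=3), B2=S (e.g. b=1, p=2, w=3), B2=E (e.g. b=1, p=1, w=3)

Answer: none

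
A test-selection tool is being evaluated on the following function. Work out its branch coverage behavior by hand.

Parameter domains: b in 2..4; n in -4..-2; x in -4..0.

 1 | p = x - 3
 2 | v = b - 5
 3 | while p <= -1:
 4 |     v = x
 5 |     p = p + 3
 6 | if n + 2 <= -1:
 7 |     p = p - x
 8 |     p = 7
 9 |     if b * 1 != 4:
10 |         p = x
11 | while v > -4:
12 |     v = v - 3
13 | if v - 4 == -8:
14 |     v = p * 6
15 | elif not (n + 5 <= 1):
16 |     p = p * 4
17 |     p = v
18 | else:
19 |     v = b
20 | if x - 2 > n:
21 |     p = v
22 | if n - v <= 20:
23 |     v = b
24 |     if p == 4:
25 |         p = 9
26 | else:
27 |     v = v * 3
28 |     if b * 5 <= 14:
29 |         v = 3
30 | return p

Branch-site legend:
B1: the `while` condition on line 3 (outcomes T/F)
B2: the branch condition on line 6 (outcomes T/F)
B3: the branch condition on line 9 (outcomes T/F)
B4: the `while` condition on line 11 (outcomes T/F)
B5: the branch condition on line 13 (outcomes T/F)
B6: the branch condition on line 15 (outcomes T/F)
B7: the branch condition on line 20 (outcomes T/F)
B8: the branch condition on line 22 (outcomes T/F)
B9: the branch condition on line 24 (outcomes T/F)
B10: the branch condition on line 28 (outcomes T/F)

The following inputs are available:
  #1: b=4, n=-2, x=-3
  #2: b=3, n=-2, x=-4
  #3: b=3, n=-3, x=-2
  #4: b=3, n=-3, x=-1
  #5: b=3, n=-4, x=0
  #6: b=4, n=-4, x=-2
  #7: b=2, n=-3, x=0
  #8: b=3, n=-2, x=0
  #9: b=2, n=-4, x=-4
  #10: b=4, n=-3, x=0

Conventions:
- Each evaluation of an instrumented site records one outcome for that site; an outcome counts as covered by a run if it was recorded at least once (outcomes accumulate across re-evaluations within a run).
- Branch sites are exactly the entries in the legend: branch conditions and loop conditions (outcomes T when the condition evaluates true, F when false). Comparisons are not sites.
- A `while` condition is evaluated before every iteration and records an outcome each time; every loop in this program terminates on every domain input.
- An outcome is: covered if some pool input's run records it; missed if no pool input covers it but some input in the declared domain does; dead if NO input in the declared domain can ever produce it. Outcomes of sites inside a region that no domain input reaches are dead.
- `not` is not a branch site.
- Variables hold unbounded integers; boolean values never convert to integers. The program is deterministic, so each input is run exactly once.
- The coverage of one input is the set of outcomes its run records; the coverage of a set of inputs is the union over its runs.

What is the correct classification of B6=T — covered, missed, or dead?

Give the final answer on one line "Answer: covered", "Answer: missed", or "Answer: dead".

B6=T is recorded by pool input(s) 1, 3, 7, 8, 10 -> covered

Answer: covered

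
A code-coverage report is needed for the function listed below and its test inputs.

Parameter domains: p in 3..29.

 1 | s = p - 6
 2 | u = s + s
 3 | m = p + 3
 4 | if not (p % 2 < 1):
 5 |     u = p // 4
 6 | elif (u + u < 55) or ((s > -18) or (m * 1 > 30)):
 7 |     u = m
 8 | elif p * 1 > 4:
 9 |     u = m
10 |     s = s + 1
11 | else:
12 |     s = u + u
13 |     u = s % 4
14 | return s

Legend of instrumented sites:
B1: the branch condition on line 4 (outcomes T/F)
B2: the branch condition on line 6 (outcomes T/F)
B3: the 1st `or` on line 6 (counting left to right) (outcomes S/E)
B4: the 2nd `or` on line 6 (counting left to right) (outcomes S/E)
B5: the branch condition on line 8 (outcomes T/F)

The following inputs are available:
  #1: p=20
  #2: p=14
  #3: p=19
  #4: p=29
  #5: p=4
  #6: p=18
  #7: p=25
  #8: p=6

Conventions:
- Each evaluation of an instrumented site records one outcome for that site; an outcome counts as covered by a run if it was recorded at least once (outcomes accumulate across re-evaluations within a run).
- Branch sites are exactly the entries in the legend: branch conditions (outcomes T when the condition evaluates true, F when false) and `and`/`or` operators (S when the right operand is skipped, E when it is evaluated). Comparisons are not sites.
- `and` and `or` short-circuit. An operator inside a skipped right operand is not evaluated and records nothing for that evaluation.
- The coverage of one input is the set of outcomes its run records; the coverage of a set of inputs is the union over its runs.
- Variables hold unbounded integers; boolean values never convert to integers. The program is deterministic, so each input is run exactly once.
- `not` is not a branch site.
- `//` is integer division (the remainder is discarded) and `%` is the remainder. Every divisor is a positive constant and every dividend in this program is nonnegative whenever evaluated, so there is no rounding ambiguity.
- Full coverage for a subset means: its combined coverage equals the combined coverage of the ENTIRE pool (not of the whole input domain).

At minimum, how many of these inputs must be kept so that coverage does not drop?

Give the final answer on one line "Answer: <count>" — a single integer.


input #1, p=20: outcomes B1=F, B2=T, B3=E, B4=S
input #2, p=14: outcomes B1=F, B2=T, B3=S
input #3, p=19: outcomes B1=T
input #4, p=29: outcomes B1=T
input #5, p=4: outcomes B1=F, B2=T, B3=S
input #6, p=18: outcomes B1=F, B2=T, B3=S
input #7, p=25: outcomes B1=T
input #8, p=6: outcomes B1=F, B2=T, B3=S
the full pool covers 6 outcomes: B1=T, B1=F, B2=T, B3=S, B3=E, B4=S
no size-1 subset reaches all 6 outcomes (best union: 4/6)
no size-2 subset reaches all 6 outcomes (best union: 5/6)
size 3: inputs {1, 2, 3} cover all 6 outcomes, and no lexicographically smaller subset of this size does
Answer: 3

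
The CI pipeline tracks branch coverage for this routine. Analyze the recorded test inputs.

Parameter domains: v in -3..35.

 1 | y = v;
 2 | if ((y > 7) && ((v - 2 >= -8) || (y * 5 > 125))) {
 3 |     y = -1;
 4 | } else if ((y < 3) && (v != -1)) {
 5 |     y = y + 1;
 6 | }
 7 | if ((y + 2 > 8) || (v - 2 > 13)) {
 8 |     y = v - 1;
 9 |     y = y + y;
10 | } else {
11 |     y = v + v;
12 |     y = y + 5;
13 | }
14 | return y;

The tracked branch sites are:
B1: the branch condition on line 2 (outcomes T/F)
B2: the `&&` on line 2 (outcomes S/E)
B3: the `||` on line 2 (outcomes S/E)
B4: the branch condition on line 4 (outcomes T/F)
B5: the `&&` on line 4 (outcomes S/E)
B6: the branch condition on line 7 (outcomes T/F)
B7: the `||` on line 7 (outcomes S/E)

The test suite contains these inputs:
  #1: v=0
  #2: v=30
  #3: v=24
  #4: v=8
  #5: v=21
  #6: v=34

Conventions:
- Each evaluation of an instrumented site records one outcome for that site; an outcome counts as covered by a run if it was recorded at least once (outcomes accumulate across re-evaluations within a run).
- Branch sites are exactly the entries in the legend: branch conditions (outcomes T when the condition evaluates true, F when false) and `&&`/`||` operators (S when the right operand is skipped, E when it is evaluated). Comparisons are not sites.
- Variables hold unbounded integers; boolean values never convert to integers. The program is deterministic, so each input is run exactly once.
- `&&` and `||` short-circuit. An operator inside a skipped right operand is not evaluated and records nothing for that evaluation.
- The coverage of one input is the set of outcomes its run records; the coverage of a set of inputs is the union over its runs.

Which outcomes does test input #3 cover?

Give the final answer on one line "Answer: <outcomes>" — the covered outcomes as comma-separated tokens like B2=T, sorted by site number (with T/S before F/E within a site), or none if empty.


Tracing the run of input #3 (v=24):
  B2->E, B3->S, B1->T, B7->E, B6->T
collecting distinct outcomes: B1=T, B2=E, B3=S, B6=T, B7=E
Answer: B1=T, B2=E, B3=S, B6=T, B7=E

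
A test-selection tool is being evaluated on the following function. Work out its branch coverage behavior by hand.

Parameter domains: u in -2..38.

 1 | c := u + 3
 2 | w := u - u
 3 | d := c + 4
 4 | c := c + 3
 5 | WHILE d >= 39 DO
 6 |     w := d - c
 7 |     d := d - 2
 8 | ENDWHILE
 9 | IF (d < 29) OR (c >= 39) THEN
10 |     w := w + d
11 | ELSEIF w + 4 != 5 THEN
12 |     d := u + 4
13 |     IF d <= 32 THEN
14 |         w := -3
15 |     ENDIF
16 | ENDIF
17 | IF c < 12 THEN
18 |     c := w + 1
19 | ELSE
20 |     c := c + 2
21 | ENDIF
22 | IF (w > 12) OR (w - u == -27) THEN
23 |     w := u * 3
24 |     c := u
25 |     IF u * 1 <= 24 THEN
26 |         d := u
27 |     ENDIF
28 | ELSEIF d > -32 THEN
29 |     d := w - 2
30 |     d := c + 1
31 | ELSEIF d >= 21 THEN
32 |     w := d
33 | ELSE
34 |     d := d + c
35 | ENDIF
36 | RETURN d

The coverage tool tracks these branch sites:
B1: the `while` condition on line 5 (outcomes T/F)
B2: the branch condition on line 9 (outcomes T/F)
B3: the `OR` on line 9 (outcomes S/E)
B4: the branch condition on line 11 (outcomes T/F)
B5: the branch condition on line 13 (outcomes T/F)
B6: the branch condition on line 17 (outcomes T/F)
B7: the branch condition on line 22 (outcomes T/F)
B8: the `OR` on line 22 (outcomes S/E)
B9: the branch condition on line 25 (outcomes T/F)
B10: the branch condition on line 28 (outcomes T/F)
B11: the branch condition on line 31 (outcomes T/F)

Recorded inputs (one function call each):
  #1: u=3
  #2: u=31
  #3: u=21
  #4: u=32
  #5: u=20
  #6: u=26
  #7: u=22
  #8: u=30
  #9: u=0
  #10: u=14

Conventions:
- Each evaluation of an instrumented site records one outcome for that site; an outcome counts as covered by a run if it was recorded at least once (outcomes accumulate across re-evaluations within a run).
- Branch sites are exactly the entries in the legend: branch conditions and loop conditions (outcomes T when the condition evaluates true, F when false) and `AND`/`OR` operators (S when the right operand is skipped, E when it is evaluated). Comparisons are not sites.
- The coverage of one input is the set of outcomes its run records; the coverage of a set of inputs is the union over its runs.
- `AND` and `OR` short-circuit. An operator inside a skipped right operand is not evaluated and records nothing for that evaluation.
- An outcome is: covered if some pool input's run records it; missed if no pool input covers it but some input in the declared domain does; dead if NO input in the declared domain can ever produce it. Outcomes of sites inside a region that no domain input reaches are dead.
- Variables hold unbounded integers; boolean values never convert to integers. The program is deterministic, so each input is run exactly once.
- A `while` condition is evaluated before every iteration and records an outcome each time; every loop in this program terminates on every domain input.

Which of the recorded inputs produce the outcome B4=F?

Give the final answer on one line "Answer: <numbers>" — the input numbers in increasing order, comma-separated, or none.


input #1 (u=3): does not produce B4=F
input #2 (u=31): does not produce B4=F
input #3 (u=21): does not produce B4=F
input #4 (u=32): produces B4=F
input #5 (u=20): does not produce B4=F
input #6 (u=26): does not produce B4=F
input #7 (u=22): does not produce B4=F
input #8 (u=30): does not produce B4=F
input #9 (u=0): does not produce B4=F
input #10 (u=14): does not produce B4=F
Answer: 4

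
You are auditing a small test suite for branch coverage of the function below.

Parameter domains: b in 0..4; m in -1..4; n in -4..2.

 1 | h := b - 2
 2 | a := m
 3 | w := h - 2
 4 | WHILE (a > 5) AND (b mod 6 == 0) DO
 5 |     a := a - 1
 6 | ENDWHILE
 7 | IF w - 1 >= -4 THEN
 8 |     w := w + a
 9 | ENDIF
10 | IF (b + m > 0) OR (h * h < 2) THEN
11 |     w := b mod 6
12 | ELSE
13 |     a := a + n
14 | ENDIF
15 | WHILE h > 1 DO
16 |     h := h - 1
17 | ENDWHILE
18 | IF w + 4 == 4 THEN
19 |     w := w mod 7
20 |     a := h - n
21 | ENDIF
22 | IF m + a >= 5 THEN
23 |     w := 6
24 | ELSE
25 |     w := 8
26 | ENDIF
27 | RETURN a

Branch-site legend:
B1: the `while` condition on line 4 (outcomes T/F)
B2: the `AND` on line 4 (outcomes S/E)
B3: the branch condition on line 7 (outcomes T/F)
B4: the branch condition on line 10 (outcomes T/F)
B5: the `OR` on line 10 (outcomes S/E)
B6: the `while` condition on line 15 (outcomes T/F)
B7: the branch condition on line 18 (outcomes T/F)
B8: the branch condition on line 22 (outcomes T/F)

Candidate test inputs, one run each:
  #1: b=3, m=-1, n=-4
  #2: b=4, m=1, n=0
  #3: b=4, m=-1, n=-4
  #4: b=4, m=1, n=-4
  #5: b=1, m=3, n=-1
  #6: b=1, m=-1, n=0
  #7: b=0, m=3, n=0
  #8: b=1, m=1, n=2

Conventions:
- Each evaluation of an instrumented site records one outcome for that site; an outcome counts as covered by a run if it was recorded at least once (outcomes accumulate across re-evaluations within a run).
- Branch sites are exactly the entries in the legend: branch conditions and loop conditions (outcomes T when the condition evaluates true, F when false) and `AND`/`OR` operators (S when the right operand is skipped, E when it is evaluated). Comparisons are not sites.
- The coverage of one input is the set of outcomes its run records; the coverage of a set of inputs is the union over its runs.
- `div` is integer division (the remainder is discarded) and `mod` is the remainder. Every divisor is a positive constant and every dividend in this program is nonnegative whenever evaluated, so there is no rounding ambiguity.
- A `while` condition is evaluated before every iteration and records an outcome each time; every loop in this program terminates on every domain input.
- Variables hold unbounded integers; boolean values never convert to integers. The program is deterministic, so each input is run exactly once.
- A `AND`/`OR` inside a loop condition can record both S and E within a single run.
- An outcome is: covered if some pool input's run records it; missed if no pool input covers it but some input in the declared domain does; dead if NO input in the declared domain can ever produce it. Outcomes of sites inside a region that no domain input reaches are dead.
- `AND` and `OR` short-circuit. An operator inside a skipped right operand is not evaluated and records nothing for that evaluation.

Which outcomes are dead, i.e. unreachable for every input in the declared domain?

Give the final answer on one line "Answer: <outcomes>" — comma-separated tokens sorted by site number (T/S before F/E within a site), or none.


checking every outcome against all 210 domain inputs:
  B1=T: never recorded by any domain input -> dead
  B2=E: never recorded by any domain input -> dead
  reachable outcomes have witnesses, e.g. B1=F (e.g. b=0, m=-1, n=-4), B2=S (e.g. b=0, m=-1, n=-4), B3=T (e.g. b=1, m=-1, n=-4), B3=F (e.g. b=0, m=-1, n=-4)
Answer: B1=T, B2=E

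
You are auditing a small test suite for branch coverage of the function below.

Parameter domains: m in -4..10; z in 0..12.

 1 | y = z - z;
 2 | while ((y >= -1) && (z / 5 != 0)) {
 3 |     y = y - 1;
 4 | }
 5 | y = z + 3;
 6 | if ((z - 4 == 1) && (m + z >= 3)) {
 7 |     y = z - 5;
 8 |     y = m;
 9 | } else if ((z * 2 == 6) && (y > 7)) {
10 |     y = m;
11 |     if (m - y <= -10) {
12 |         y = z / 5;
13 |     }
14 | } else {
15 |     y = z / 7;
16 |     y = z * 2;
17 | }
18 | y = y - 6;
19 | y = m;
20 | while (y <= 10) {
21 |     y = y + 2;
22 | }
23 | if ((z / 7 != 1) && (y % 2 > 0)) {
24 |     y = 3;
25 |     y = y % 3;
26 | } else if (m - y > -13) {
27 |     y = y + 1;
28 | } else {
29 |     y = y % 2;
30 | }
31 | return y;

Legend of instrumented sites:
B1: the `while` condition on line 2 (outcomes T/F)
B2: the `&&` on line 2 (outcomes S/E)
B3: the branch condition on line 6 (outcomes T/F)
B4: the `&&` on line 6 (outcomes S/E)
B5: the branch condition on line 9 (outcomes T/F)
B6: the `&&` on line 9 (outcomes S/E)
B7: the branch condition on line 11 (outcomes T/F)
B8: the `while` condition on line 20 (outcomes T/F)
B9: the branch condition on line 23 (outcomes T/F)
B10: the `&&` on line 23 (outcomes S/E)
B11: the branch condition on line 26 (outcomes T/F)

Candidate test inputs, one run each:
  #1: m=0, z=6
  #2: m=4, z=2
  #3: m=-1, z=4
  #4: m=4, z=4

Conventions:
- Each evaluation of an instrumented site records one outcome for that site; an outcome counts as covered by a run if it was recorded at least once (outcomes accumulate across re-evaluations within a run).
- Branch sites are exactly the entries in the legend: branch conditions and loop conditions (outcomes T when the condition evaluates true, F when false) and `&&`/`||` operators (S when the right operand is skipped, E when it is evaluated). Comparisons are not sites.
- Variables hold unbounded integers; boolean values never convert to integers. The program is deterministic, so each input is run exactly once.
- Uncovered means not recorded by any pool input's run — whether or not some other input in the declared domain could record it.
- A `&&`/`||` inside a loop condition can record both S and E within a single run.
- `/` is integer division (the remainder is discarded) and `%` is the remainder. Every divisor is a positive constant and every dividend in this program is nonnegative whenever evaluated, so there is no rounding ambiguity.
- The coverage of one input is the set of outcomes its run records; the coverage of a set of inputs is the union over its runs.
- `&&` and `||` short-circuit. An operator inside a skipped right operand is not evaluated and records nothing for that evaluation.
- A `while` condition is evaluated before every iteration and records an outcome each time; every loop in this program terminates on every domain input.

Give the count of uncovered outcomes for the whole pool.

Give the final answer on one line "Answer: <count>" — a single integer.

run #1 (m=0, z=6) runs B2->E, B1->T, B2->E, B1->T, B2->S, B1->F, B4->S, B3->F, B6->S, B5->F, B8->T, B8->T, B8->T, B8->T, ...; records B1=T, B1=F, B2=S, B2=E, B3=F, B4=S, B5=F, B6=S, B8=T, B8=F, B9=F, B10=E, B11=T
run #2 (m=4, z=2) runs B2->E, B1->F, B4->S, B3->F, B6->S, B5->F, B8->T, B8->T, B8->T, B8->T, B8->F, B10->E, B9->F, B11->T; records B1=F, B2=E, B3=F, B4=S, B5=F, B6=S, B8=T, B8=F, B9=F, B10=E, B11=T
run #3 (m=-1, z=4) runs B2->E, B1->F, B4->S, B3->F, B6->S, B5->F, B8->T, B8->T, B8->T, B8->T, B8->T, B8->T, B8->F, B10->E, ...; records B1=F, B2=E, B3=F, B4=S, B5=F, B6=S, B8=T, B8=F, B9=T, B10=E
run #4 (m=4, z=4) runs B2->E, B1->F, B4->S, B3->F, B6->S, B5->F, B8->T, B8->T, B8->T, B8->T, B8->F, B10->E, B9->F, B11->T; records B1=F, B2=E, B3=F, B4=S, B5=F, B6=S, B8=T, B8=F, B9=F, B10=E, B11=T
union over the pool: B1=T, B1=F, B2=S, B2=E, B3=F, B4=S, B5=F, B6=S, B8=T, B8=F, B9=T, B9=F, B10=E, B11=T
uncovered (8 of 22): B3=T, B4=E, B5=T, B6=E, B7=T, B7=F, B10=S, B11=F

Answer: 8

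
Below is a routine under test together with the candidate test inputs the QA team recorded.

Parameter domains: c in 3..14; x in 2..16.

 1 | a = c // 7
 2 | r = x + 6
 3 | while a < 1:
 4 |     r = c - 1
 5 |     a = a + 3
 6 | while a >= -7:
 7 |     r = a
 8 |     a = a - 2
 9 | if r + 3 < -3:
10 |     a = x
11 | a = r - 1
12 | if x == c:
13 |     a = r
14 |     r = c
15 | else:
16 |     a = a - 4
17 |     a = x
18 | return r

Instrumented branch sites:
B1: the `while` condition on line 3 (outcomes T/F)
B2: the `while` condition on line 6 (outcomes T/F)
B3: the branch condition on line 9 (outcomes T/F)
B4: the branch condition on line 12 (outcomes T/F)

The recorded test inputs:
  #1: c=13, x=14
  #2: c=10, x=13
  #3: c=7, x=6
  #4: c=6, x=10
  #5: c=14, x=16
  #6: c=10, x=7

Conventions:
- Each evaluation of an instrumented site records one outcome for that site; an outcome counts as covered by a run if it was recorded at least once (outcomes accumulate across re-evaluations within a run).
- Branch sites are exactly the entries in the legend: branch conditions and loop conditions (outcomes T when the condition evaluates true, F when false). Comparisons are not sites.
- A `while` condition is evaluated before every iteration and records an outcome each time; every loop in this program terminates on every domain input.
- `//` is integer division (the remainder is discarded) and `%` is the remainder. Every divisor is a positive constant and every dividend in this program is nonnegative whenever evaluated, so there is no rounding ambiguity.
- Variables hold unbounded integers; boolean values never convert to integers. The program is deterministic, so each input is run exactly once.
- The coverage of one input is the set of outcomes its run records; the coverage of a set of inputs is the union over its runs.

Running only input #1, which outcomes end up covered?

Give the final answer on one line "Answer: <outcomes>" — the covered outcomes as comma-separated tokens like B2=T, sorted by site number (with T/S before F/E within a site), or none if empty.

Simulating input #1 (c=13, x=14) step by step:
  B1->F, B2->T, B2->T, B2->T, B2->T, B2->T, B2->F, B3->T, B4->F
distinct outcomes covered: B1=F, B2=T, B2=F, B3=T, B4=F

Answer: B1=F, B2=T, B2=F, B3=T, B4=F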